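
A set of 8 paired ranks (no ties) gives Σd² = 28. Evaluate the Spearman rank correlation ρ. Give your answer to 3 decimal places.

0.667

ρ = 1 − 6Σd² / [n(n²−1)] = 1 − 6×28 / (8×63)
  = 1 − 168/504 = 1 − 0.3333 ≈ 0.667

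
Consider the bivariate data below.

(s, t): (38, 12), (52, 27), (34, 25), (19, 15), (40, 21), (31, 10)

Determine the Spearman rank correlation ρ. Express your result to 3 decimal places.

0.600

Rank s: 4, 6, 3, 1, 5, 2
Rank t: 2, 6, 5, 3, 4, 1
d = rank(s) − rank(t): 2, 0, -2, -2, 1, 1; Σd² = 14
ρ = 1 − 6Σd² / [n(n²−1)] = 1 − 6×14 / (6×35) = 1 − 84/210 ≈ 0.600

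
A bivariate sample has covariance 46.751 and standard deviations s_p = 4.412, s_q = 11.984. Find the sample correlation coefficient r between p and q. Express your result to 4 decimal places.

0.8842

r = Cov(p,q) / (s_p · s_q) = 46.751 / (4.412 × 11.984)
  = 46.751 / 52.8734 ≈ 0.8842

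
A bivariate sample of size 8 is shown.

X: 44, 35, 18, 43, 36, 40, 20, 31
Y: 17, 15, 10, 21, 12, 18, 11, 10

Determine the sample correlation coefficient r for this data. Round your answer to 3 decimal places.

0.818

n = 8, ΣX = 267, ΣY = 114, ΣX² = 9591, ΣY² = 1744, ΣXY = 4038
nΣXY − ΣXΣY = 32304 − 30438 = 1866
nΣX² − (ΣX)² = 76728 − 71289 = 5439; nΣY² − (ΣY)² = 13952 − 12996 = 956
r = 1866 / √(5439 × 956) = 1866 / 2280.2816 ≈ 0.818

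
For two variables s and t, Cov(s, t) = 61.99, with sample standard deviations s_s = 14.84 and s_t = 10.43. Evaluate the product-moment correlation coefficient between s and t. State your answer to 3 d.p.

r = Cov(s,t) / (s_s · s_t) = 61.99 / (14.84 × 10.43)
  = 61.99 / 154.7812 ≈ 0.401

0.401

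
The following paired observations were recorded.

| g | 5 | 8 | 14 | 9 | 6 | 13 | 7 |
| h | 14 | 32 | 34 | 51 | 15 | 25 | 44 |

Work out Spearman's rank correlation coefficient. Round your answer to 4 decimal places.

0.5357

Rank g: 1, 4, 7, 5, 2, 6, 3
Rank h: 1, 4, 5, 7, 2, 3, 6
d = rank(g) − rank(h): 0, 0, 2, -2, 0, 3, -3; Σd² = 26
ρ = 1 − 6Σd² / [n(n²−1)] = 1 − 6×26 / (7×48) = 1 − 156/336 ≈ 0.5357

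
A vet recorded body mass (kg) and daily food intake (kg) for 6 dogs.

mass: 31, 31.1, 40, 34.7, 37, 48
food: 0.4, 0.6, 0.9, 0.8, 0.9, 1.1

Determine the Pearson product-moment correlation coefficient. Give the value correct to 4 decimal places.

0.9003

n = 6, Σx = 221.8, Σy = 4.7, Σx² = 8405.3, Σy² = 3.99, Σxy = 180.92
nΣxy − ΣxΣy = 1085.52 − 1042.46 = 43.06
nΣx² − (Σx)² = 50431.8 − 49195.24 = 1236.56; nΣy² − (Σy)² = 23.94 − 22.09 = 1.85
r = 43.06 / √(1236.56 × 1.85) = 43.06 / 47.8292 ≈ 0.9003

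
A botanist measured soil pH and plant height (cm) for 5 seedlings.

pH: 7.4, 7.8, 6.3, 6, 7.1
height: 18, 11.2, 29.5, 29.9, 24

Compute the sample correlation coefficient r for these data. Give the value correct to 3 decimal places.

n = 5, Σx = 34.6, Σy = 112.6, Σx² = 241.7, Σy² = 2789.7, Σxy = 756.21
nΣxy − ΣxΣy = 3781.05 − 3895.96 = -114.91
nΣx² − (Σx)² = 1208.5 − 1197.16 = 11.34; nΣy² − (Σy)² = 13948.5 − 12678.76 = 1269.74
r = -114.91 / √(11.34 × 1269.74) = -114.91 / 119.9952 ≈ -0.958

-0.958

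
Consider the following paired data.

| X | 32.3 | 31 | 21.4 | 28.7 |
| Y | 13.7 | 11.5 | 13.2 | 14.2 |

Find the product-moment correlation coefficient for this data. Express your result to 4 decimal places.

n = 4, ΣX = 113.4, ΣY = 52.6, ΣX² = 3285.94, ΣY² = 695.82, ΣXY = 1489.03
nΣXY − ΣXΣY = 5956.12 − 5964.84 = -8.72
nΣX² − (ΣX)² = 13143.76 − 12859.56 = 284.2; nΣY² − (ΣY)² = 2783.28 − 2766.76 = 16.52
r = -8.72 / √(284.2 × 16.52) = -8.72 / 68.5200 ≈ -0.1273

-0.1273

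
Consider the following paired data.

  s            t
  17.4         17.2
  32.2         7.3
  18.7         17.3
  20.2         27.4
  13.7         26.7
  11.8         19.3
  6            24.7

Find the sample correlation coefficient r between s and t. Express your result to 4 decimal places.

n = 7, Σs = 120, Σt = 139.9, Σs² = 2460.26, Σt² = 3094.65, Σst = 2153.06
nΣst − ΣsΣt = 15071.42 − 16788 = -1716.58
nΣs² − (Σs)² = 17221.82 − 14400 = 2821.82; nΣt² − (Σt)² = 21662.55 − 19572.01 = 2090.54
r = -1716.58 / √(2821.82 × 2090.54) = -1716.58 / 2428.8120 ≈ -0.7068

-0.7068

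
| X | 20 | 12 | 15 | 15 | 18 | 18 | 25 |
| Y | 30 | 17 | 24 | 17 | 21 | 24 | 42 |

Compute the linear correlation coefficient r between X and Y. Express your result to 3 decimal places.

0.925

n = 7, ΣX = 123, ΣY = 175, ΣX² = 2267, ΣY² = 4835, ΣXY = 3279
nΣXY − ΣXΣY = 22953 − 21525 = 1428
nΣX² − (ΣX)² = 15869 − 15129 = 740; nΣY² − (ΣY)² = 33845 − 30625 = 3220
r = 1428 / √(740 × 3220) = 1428 / 1543.6321 ≈ 0.925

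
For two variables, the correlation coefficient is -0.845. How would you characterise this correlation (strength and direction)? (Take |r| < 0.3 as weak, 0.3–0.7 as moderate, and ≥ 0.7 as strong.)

r = -0.845 < 0 so the relationship is negative.
|r| = 0.845, which falls in the strong range.

strong negative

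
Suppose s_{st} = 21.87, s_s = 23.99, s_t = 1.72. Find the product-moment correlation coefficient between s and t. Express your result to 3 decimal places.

0.530

r = Cov(s,t) / (s_s · s_t) = 21.87 / (23.99 × 1.72)
  = 21.87 / 41.2628 ≈ 0.530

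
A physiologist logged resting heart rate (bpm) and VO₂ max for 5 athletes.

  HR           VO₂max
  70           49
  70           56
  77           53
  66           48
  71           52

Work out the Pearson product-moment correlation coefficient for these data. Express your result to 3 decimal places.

0.484

n = 5, Σx = 354, Σy = 258, Σx² = 25126, Σy² = 13354, Σxy = 18291
nΣxy − ΣxΣy = 91455 − 91332 = 123
nΣx² − (Σx)² = 125630 − 125316 = 314; nΣy² − (Σy)² = 66770 − 66564 = 206
r = 123 / √(314 × 206) = 123 / 254.3305 ≈ 0.484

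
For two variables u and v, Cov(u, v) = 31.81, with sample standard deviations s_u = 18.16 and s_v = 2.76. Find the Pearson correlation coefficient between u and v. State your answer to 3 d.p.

0.635

r = Cov(u,v) / (s_u · s_v) = 31.81 / (18.16 × 2.76)
  = 31.81 / 50.1216 ≈ 0.635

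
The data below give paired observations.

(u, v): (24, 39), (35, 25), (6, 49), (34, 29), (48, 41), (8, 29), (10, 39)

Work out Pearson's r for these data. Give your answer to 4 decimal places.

n = 7, Σu = 165, Σv = 251, Σu² = 5461, Σv² = 9431, Σuv = 5681
nΣuv − ΣuΣv = 39767 − 41415 = -1648
nΣu² − (Σu)² = 38227 − 27225 = 11002; nΣv² − (Σv)² = 66017 − 63001 = 3016
r = -1648 / √(11002 × 3016) = -1648 / 5760.3847 ≈ -0.2861

-0.2861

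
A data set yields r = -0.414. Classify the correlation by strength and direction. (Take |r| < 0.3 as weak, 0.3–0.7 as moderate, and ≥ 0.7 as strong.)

moderate negative

r = -0.414 < 0 so the relationship is negative.
|r| = 0.414, which falls in the moderate range.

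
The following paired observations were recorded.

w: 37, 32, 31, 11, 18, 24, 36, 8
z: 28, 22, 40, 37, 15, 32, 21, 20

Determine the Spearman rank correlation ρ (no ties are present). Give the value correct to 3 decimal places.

Rank w: 8, 6, 5, 2, 3, 4, 7, 1
Rank z: 5, 4, 8, 7, 1, 6, 3, 2
d = rank(w) − rank(z): 3, 2, -3, -5, 2, -2, 4, -1; Σd² = 72
ρ = 1 − 6Σd² / [n(n²−1)] = 1 − 6×72 / (8×63) = 1 − 432/504 ≈ 0.143

0.143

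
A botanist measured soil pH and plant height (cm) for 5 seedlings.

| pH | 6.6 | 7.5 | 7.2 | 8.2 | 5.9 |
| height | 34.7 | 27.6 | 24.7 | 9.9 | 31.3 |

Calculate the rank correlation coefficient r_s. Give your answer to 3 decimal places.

-0.800

Rank pH: 2, 4, 3, 5, 1
Rank height: 5, 3, 2, 1, 4
d = rank(pH) − rank(height): -3, 1, 1, 4, -3; Σd² = 36
ρ = 1 − 6Σd² / [n(n²−1)] = 1 − 6×36 / (5×24) = 1 − 216/120 ≈ -0.800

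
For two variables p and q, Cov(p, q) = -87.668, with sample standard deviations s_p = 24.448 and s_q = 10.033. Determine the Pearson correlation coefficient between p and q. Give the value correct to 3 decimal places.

r = Cov(p,q) / (s_p · s_q) = -87.668 / (24.448 × 10.033)
  = -87.668 / 245.2868 ≈ -0.357

-0.357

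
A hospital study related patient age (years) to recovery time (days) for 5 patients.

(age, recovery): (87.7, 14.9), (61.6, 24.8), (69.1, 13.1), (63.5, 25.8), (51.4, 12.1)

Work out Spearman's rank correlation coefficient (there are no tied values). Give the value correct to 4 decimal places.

0.2000

Rank age: 5, 2, 4, 3, 1
Rank recovery: 3, 4, 2, 5, 1
d = rank(age) − rank(recovery): 2, -2, 2, -2, 0; Σd² = 16
ρ = 1 − 6Σd² / [n(n²−1)] = 1 − 6×16 / (5×24) = 1 − 96/120 ≈ 0.2000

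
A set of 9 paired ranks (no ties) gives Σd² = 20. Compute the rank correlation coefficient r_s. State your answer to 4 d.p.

ρ = 1 − 6Σd² / [n(n²−1)] = 1 − 6×20 / (9×80)
  = 1 − 120/720 = 1 − 0.16667 ≈ 0.8333

0.8333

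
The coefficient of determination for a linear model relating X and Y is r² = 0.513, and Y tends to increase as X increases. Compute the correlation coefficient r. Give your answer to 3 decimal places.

0.716

|r| = √0.513 = 0.716
The association is positive, so r = 0.716.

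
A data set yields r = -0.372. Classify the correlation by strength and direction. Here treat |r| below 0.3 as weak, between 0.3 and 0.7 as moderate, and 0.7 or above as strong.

r = -0.372 < 0 so the relationship is negative.
|r| = 0.372, which falls in the moderate range.

moderate negative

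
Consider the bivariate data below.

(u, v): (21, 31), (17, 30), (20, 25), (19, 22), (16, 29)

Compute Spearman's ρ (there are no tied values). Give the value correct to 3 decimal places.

0.200

Rank u: 5, 2, 4, 3, 1
Rank v: 5, 4, 2, 1, 3
d = rank(u) − rank(v): 0, -2, 2, 2, -2; Σd² = 16
ρ = 1 − 6Σd² / [n(n²−1)] = 1 − 6×16 / (5×24) = 1 − 96/120 ≈ 0.200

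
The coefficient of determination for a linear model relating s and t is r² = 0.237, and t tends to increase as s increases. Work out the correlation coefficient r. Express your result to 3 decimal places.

0.487

|r| = √0.237 = 0.487
The association is positive, so r = 0.487.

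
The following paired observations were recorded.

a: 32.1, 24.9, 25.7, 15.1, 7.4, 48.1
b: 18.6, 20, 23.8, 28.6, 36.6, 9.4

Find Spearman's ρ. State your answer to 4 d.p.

-0.9429

Rank a: 5, 3, 4, 2, 1, 6
Rank b: 2, 3, 4, 5, 6, 1
d = rank(a) − rank(b): 3, 0, 0, -3, -5, 5; Σd² = 68
ρ = 1 − 6Σd² / [n(n²−1)] = 1 − 6×68 / (6×35) = 1 − 408/210 ≈ -0.9429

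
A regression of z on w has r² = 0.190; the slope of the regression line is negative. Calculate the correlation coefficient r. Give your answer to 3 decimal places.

|r| = √0.190 = 0.436
The association is negative, so r = −0.436.

-0.436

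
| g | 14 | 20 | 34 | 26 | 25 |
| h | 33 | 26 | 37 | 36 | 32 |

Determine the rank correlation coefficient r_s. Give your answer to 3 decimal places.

Rank g: 1, 2, 5, 4, 3
Rank h: 3, 1, 5, 4, 2
d = rank(g) − rank(h): -2, 1, 0, 0, 1; Σd² = 6
ρ = 1 − 6Σd² / [n(n²−1)] = 1 − 6×6 / (5×24) = 1 − 36/120 ≈ 0.700

0.700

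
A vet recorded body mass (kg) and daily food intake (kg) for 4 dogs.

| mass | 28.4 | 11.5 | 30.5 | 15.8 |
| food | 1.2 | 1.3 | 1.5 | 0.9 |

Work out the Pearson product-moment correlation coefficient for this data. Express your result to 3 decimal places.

n = 4, Σx = 86.2, Σy = 4.9, Σx² = 2118.7, Σy² = 6.19, Σxy = 109
nΣxy − ΣxΣy = 436 − 422.38 = 13.62
nΣx² − (Σx)² = 8474.8 − 7430.44 = 1044.36; nΣy² − (Σy)² = 24.76 − 24.01 = 0.75
r = 13.62 / √(1044.36 × 0.75) = 13.62 / 27.9870 ≈ 0.487

0.487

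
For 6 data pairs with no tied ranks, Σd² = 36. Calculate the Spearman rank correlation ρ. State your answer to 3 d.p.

ρ = 1 − 6Σd² / [n(n²−1)] = 1 − 6×36 / (6×35)
  = 1 − 216/210 = 1 − 1.0286 ≈ -0.029

-0.029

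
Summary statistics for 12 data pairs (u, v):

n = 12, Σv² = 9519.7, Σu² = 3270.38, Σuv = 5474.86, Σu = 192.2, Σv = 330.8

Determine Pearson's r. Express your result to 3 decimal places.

r = (nΣuv − ΣuΣv) / √[(nΣu² − (Σu)²)(nΣv² − (Σv)²)]
Numerator: 12×5474.86 − 192.2×330.8 = 2118.56
Denominator: √[(39244.56 − 36940.84)(114236.4 − 109428.64)] = √[2303.72 × 4807.76] = 3328.0224
r = 2118.56 / 3328.0224 ≈ 0.637

0.637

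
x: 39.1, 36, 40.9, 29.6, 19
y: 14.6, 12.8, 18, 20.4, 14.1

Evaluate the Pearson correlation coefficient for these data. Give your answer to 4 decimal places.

n = 5, Σx = 164.6, Σy = 79.9, Σx² = 5734.78, Σy² = 1315.97, Σxy = 2639.6
nΣxy − ΣxΣy = 13198 − 13151.54 = 46.46
nΣx² − (Σx)² = 28673.9 − 27093.16 = 1580.74; nΣy² − (Σy)² = 6579.85 − 6384.01 = 195.84
r = 46.46 / √(1580.74 × 195.84) = 46.46 / 556.3921 ≈ 0.0835

0.0835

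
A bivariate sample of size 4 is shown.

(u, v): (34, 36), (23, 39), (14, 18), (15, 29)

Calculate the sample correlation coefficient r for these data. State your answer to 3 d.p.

n = 4, Σu = 86, Σv = 122, Σu² = 2106, Σv² = 3982, Σuv = 2808
nΣuv − ΣuΣv = 11232 − 10492 = 740
nΣu² − (Σu)² = 8424 − 7396 = 1028; nΣv² − (Σv)² = 15928 − 14884 = 1044
r = 740 / √(1028 × 1044) = 740 / 1035.9691 ≈ 0.714

0.714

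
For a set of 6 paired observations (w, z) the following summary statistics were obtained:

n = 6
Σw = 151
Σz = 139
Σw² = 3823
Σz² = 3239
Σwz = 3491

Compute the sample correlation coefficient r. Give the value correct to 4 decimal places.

r = (nΣwz − ΣwΣz) / √[(nΣw² − (Σw)²)(nΣz² − (Σz)²)]
Numerator: 6×3491 − 151×139 = -43
Denominator: √[(22938 − 22801)(19434 − 19321)] = √[137 × 113] = 124.4227
r = -43 / 124.4227 ≈ -0.3456

-0.3456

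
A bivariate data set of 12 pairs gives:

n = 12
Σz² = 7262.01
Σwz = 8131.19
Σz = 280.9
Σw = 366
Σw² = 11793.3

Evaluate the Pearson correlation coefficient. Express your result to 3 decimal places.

-0.663

r = (nΣwz − ΣwΣz) / √[(nΣw² − (Σw)²)(nΣz² − (Σz)²)]
Numerator: 12×8131.19 − 366×280.9 = -5235.12
Denominator: √[(141519.6 − 133956)(87144.12 − 78904.81)] = √[7563.6 × 8239.31] = 7894.2286
r = -5235.12 / 7894.2286 ≈ -0.663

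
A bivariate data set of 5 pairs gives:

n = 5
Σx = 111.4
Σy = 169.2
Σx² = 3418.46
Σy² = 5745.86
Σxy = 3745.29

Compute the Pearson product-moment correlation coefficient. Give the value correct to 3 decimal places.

r = (nΣxy − ΣxΣy) / √[(nΣx² − (Σx)²)(nΣy² − (Σy)²)]
Numerator: 5×3745.29 − 111.4×169.2 = -122.43
Denominator: √[(17092.3 − 12409.96)(28729.3 − 28628.64)] = √[4682.34 × 100.66] = 686.5307
r = -122.43 / 686.5307 ≈ -0.178

-0.178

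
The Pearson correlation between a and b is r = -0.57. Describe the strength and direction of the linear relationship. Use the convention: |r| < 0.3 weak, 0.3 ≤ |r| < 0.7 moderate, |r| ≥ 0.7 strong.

r = -0.57 < 0 so the relationship is negative.
|r| = 0.57, which falls in the moderate range.

moderate negative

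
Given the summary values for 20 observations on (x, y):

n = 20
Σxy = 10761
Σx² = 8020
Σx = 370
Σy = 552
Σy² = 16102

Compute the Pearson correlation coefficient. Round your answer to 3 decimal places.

0.544

r = (nΣxy − ΣxΣy) / √[(nΣx² − (Σx)²)(nΣy² − (Σy)²)]
Numerator: 20×10761 − 370×552 = 10980
Denominator: √[(160400 − 136900)(322040 − 304704)] = √[23500 × 17336] = 20184.0531
r = 10980 / 20184.0531 ≈ 0.544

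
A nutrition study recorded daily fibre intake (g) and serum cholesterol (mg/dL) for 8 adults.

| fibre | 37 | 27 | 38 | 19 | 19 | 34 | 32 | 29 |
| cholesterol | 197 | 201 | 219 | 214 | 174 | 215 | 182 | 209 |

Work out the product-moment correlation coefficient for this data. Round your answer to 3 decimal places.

0.335

n = 8, Σx = 235, Σy = 1611, Σx² = 7285, Σy² = 326273, Σxy = 47605
nΣxy − ΣxΣy = 380840 − 378585 = 2255
nΣx² − (Σx)² = 58280 − 55225 = 3055; nΣy² − (Σy)² = 2610184 − 2595321 = 14863
r = 2255 / √(3055 × 14863) = 2255 / 6738.4319 ≈ 0.335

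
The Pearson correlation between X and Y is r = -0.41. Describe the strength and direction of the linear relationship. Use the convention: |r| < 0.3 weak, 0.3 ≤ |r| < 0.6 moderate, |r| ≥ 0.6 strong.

r = -0.41 < 0 so the relationship is negative.
|r| = 0.41, which falls in the moderate range.

moderate negative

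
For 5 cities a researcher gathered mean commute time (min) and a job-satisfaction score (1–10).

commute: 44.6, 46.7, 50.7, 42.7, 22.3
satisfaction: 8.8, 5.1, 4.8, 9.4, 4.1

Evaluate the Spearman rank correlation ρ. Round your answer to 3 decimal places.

Rank commute: 3, 4, 5, 2, 1
Rank satisfaction: 4, 3, 2, 5, 1
d = rank(commute) − rank(satisfaction): -1, 1, 3, -3, 0; Σd² = 20
ρ = 1 − 6Σd² / [n(n²−1)] = 1 − 6×20 / (5×24) = 1 − 120/120 ≈ 0.000

0.000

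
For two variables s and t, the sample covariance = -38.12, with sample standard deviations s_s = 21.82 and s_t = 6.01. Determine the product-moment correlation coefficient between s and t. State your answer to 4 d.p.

r = Cov(s,t) / (s_s · s_t) = -38.12 / (21.82 × 6.01)
  = -38.12 / 131.1382 ≈ -0.2907

-0.2907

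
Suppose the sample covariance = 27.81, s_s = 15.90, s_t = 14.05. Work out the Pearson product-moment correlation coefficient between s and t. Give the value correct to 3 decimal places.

r = Cov(s,t) / (s_s · s_t) = 27.81 / (15.90 × 14.05)
  = 27.81 / 223.3950 ≈ 0.124

0.124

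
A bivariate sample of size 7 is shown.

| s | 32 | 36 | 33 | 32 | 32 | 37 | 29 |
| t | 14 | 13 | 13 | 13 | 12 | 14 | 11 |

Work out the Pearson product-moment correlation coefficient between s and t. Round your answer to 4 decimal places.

0.6908

n = 7, Σs = 231, Σt = 90, Σs² = 7667, Σt² = 1164, Σst = 2982
nΣst − ΣsΣt = 20874 − 20790 = 84
nΣs² − (Σs)² = 53669 − 53361 = 308; nΣt² − (Σt)² = 8148 − 8100 = 48
r = 84 / √(308 × 48) = 84 / 121.5895 ≈ 0.6908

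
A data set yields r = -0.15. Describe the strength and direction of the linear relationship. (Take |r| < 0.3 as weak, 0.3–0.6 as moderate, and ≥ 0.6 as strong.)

r = -0.15 < 0 so the relationship is negative.
|r| = 0.15, which falls in the weak range.

weak negative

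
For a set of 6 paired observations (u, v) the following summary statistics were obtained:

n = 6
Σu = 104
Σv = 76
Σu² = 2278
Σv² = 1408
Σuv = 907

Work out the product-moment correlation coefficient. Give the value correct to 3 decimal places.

r = (nΣuv − ΣuΣv) / √[(nΣu² − (Σu)²)(nΣv² − (Σv)²)]
Numerator: 6×907 − 104×76 = -2462
Denominator: √[(13668 − 10816)(8448 − 5776)] = √[2852 × 2672] = 2760.5333
r = -2462 / 2760.5333 ≈ -0.892

-0.892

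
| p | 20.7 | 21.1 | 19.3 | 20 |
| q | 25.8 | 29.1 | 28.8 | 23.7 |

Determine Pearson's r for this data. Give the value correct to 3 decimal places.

n = 4, Σp = 81.1, Σq = 107.4, Σp² = 1646.19, Σq² = 2903.58, Σpq = 2177.91
nΣpq − ΣpΣq = 8711.64 − 8710.14 = 1.5
nΣp² − (Σp)² = 6584.76 − 6577.21 = 7.55; nΣq² − (Σq)² = 11614.32 − 11534.76 = 79.56
r = 1.5 / √(7.55 × 79.56) = 1.5 / 24.5087 ≈ 0.061

0.061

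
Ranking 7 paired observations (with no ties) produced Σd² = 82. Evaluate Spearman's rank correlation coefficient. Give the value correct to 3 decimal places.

-0.464

ρ = 1 − 6Σd² / [n(n²−1)] = 1 − 6×82 / (7×48)
  = 1 − 492/336 = 1 − 1.4643 ≈ -0.464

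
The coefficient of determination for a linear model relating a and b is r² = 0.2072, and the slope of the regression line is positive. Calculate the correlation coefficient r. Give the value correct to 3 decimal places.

|r| = √0.2072 = 0.455
The association is positive, so r = 0.455.

0.455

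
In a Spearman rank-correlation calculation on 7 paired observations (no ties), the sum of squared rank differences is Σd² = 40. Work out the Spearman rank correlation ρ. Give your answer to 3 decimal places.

0.286

ρ = 1 − 6Σd² / [n(n²−1)] = 1 − 6×40 / (7×48)
  = 1 − 240/336 = 1 − 0.7143 ≈ 0.286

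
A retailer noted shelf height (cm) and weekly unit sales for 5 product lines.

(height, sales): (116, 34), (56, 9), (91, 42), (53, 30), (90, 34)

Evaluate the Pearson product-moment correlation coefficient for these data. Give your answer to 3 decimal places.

0.623

n = 5, Σx = 406, Σy = 149, Σx² = 35782, Σy² = 5057, Σxy = 12920
nΣxy − ΣxΣy = 64600 − 60494 = 4106
nΣx² − (Σx)² = 178910 − 164836 = 14074; nΣy² − (Σy)² = 25285 − 22201 = 3084
r = 4106 / √(14074 × 3084) = 4106 / 6588.1876 ≈ 0.623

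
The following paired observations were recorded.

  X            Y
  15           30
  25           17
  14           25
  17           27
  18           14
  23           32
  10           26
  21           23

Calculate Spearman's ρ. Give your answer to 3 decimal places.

Rank X: 3, 8, 2, 4, 5, 7, 1, 6
Rank Y: 7, 2, 4, 6, 1, 8, 5, 3
d = rank(X) − rank(Y): -4, 6, -2, -2, 4, -1, -4, 3; Σd² = 102
ρ = 1 − 6Σd² / [n(n²−1)] = 1 − 6×102 / (8×63) = 1 − 612/504 ≈ -0.214

-0.214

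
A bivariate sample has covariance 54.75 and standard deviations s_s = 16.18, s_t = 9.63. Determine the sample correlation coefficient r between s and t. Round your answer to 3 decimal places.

0.351

r = Cov(s,t) / (s_s · s_t) = 54.75 / (16.18 × 9.63)
  = 54.75 / 155.8134 ≈ 0.351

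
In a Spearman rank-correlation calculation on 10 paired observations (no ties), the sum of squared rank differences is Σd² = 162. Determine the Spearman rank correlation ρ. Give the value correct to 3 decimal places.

ρ = 1 − 6Σd² / [n(n²−1)] = 1 − 6×162 / (10×99)
  = 1 − 972/990 = 1 − 0.9818 ≈ 0.018

0.018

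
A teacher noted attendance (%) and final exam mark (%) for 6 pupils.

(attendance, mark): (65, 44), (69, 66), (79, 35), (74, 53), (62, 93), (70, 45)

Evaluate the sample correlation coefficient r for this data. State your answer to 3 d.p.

n = 6, Σx = 419, Σy = 336, Σx² = 29447, Σy² = 21000, Σxy = 23017
nΣxy − ΣxΣy = 138102 − 140784 = -2682
nΣx² − (Σx)² = 176682 − 175561 = 1121; nΣy² − (Σy)² = 126000 − 112896 = 13104
r = -2682 / √(1121 × 13104) = -2682 / 3832.6993 ≈ -0.700

-0.700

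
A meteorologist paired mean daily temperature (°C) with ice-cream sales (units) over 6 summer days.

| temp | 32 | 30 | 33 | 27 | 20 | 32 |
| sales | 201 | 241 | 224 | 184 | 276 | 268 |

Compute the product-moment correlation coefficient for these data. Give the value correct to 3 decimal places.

n = 6, Σx = 174, Σy = 1394, Σx² = 5166, Σy² = 330514, Σxy = 40118
nΣxy − ΣxΣy = 240708 − 242556 = -1848
nΣx² − (Σx)² = 30996 − 30276 = 720; nΣy² − (Σy)² = 1983084 − 1943236 = 39848
r = -1848 / √(720 × 39848) = -1848 / 5356.3570 ≈ -0.345

-0.345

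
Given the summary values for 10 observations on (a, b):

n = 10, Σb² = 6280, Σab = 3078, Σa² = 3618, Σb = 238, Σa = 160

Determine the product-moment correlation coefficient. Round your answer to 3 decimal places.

-0.905

r = (nΣab − ΣaΣb) / √[(nΣa² − (Σa)²)(nΣb² − (Σb)²)]
Numerator: 10×3078 − 160×238 = -7300
Denominator: √[(36180 − 25600)(62800 − 56644)] = √[10580 × 6156] = 8070.3457
r = -7300 / 8070.3457 ≈ -0.905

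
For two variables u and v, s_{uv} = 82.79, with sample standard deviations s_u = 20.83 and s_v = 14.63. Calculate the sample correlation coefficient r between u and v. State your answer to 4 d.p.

r = Cov(u,v) / (s_u · s_v) = 82.79 / (20.83 × 14.63)
  = 82.79 / 304.7429 ≈ 0.2717

0.2717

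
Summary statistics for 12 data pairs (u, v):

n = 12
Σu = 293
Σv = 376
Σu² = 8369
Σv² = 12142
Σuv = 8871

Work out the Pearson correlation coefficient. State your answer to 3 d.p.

-0.468

r = (nΣuv − ΣuΣv) / √[(nΣu² − (Σu)²)(nΣv² − (Σv)²)]
Numerator: 12×8871 − 293×376 = -3716
Denominator: √[(100428 − 85849)(145704 − 141376)] = √[14579 × 4328] = 7943.4194
r = -3716 / 7943.4194 ≈ -0.468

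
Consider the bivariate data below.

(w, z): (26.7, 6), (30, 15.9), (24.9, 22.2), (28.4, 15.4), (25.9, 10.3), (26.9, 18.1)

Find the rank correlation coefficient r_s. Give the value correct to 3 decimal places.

Rank w: 3, 6, 1, 5, 2, 4
Rank z: 1, 4, 6, 3, 2, 5
d = rank(w) − rank(z): 2, 2, -5, 2, 0, -1; Σd² = 38
ρ = 1 − 6Σd² / [n(n²−1)] = 1 − 6×38 / (6×35) = 1 − 228/210 ≈ -0.086

-0.086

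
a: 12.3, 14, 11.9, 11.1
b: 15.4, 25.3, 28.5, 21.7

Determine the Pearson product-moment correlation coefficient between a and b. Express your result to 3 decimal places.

n = 4, Σa = 49.3, Σb = 90.9, Σa² = 612.11, Σb² = 2160.39, Σab = 1123.64
nΣab − ΣaΣb = 4494.56 − 4481.37 = 13.19
nΣa² − (Σa)² = 2448.44 − 2430.49 = 17.95; nΣb² − (Σb)² = 8641.56 − 8262.81 = 378.75
r = 13.19 / √(17.95 × 378.75) = 13.19 / 82.4534 ≈ 0.160

0.160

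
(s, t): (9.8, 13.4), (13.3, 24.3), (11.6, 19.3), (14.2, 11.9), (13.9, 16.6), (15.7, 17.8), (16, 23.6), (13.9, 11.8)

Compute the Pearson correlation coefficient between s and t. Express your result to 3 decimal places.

0.283

n = 8, Σs = 108.4, Σt = 138.7, Σs² = 1498.04, Σt² = 2572.75, Σst = 1899.19
nΣst − ΣsΣt = 15193.52 − 15035.08 = 158.44
nΣs² − (Σs)² = 11984.32 − 11750.56 = 233.76; nΣt² − (Σt)² = 20582 − 19237.69 = 1344.31
r = 158.44 / √(233.76 × 1344.31) = 158.44 / 560.5764 ≈ 0.283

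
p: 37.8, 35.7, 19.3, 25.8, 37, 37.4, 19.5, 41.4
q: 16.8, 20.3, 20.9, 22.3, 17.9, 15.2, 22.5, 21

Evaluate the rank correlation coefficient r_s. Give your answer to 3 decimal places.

Rank p: 7, 4, 1, 3, 5, 6, 2, 8
Rank q: 2, 4, 5, 7, 3, 1, 8, 6
d = rank(p) − rank(q): 5, 0, -4, -4, 2, 5, -6, 2; Σd² = 126
ρ = 1 − 6Σd² / [n(n²−1)] = 1 − 6×126 / (8×63) = 1 − 756/504 ≈ -0.500

-0.500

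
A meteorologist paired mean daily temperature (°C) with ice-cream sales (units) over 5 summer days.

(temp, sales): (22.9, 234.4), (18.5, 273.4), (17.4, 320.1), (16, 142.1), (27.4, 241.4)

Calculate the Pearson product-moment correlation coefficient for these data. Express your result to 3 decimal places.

0.100

n = 5, Σx = 102.2, Σy = 1211.4, Σx² = 2176.18, Σy² = 310621.3, Σxy = 24883.36
nΣxy − ΣxΣy = 124416.8 − 123805.08 = 611.72
nΣx² − (Σx)² = 10880.9 − 10444.84 = 436.06; nΣy² − (Σy)² = 1553106.5 − 1467489.96 = 85616.54
r = 611.72 / √(436.06 × 85616.54) = 611.72 / 6110.1513 ≈ 0.100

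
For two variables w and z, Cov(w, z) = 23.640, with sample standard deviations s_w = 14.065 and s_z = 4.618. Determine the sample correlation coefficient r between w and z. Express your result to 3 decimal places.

0.364

r = Cov(w,z) / (s_w · s_z) = 23.640 / (14.065 × 4.618)
  = 23.640 / 64.9522 ≈ 0.364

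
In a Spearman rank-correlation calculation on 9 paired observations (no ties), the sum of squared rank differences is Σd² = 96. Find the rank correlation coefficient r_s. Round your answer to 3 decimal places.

ρ = 1 − 6Σd² / [n(n²−1)] = 1 − 6×96 / (9×80)
  = 1 − 576/720 = 1 − 0.8000 ≈ 0.200

0.200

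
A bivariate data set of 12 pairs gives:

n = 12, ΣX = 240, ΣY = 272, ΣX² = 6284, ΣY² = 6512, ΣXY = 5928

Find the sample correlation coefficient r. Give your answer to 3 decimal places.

r = (nΣXY − ΣXΣY) / √[(nΣX² − (ΣX)²)(nΣY² − (ΣY)²)]
Numerator: 12×5928 − 240×272 = 5856
Denominator: √[(75408 − 57600)(78144 − 73984)] = √[17808 × 4160] = 8607.0483
r = 5856 / 8607.0483 ≈ 0.680

0.680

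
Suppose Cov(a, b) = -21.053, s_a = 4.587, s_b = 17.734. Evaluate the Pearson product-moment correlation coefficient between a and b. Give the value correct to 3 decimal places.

-0.259

r = Cov(a,b) / (s_a · s_b) = -21.053 / (4.587 × 17.734)
  = -21.053 / 81.3459 ≈ -0.259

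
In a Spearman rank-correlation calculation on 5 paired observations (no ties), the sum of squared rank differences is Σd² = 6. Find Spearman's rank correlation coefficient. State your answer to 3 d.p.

0.700

ρ = 1 − 6Σd² / [n(n²−1)] = 1 − 6×6 / (5×24)
  = 1 − 36/120 = 1 − 0.3000 ≈ 0.700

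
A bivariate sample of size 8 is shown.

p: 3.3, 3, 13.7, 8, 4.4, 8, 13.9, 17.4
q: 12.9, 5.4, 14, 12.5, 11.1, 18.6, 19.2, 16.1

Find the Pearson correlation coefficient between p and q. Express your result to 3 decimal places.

n = 8, Σp = 71.7, Σq = 109.8, Σp² = 850.91, Σq² = 1644.84, Σpq = 1095.23
nΣpq − ΣpΣq = 8761.84 − 7872.66 = 889.18
nΣp² − (Σp)² = 6807.28 − 5140.89 = 1666.39; nΣq² − (Σq)² = 13158.72 − 12056.04 = 1102.68
r = 889.18 / √(1666.39 × 1102.68) = 889.18 / 1355.5423 ≈ 0.656

0.656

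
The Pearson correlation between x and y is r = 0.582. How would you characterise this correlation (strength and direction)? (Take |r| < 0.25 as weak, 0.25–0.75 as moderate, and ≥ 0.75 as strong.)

moderate positive

r = 0.582 > 0 so the relationship is positive.
|r| = 0.582, which falls in the moderate range.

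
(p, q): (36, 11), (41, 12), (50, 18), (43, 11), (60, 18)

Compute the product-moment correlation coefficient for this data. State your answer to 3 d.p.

n = 5, Σp = 230, Σq = 70, Σp² = 10926, Σq² = 1034, Σpq = 3341
nΣpq − ΣpΣq = 16705 − 16100 = 605
nΣp² − (Σp)² = 54630 − 52900 = 1730; nΣq² − (Σq)² = 5170 − 4900 = 270
r = 605 / √(1730 × 270) = 605 / 683.4471 ≈ 0.885

0.885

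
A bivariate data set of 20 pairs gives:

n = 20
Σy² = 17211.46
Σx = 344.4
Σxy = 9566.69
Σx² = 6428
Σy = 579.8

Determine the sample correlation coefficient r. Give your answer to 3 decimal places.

-0.932

r = (nΣxy − ΣxΣy) / √[(nΣx² − (Σx)²)(nΣy² − (Σy)²)]
Numerator: 20×9566.69 − 344.4×579.8 = -8349.32
Denominator: √[(128560 − 118611.36)(344229.2 − 336168.04)] = √[9948.64 × 8061.16] = 8955.3101
r = -8349.32 / 8955.3101 ≈ -0.932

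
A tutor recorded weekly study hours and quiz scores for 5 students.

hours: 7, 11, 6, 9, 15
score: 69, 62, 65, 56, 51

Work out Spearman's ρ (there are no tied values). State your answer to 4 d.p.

Rank hours: 2, 4, 1, 3, 5
Rank score: 5, 3, 4, 2, 1
d = rank(hours) − rank(score): -3, 1, -3, 1, 4; Σd² = 36
ρ = 1 − 6Σd² / [n(n²−1)] = 1 − 6×36 / (5×24) = 1 − 216/120 ≈ -0.8000

-0.8000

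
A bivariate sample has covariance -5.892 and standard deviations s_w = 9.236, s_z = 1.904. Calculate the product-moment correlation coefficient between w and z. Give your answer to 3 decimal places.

r = Cov(w,z) / (s_w · s_z) = -5.892 / (9.236 × 1.904)
  = -5.892 / 17.5853 ≈ -0.335

-0.335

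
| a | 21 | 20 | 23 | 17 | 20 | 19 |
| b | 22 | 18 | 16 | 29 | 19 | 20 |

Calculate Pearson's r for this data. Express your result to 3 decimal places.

n = 6, Σa = 120, Σb = 124, Σa² = 2420, Σb² = 2666, Σab = 2443
nΣab − ΣaΣb = 14658 − 14880 = -222
nΣa² − (Σa)² = 14520 − 14400 = 120; nΣb² − (Σb)² = 15996 − 15376 = 620
r = -222 / √(120 × 620) = -222 / 272.7636 ≈ -0.814

-0.814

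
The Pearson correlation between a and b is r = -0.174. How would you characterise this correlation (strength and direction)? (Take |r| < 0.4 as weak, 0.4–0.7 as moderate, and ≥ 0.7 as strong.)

weak negative

r = -0.174 < 0 so the relationship is negative.
|r| = 0.174, which falls in the weak range.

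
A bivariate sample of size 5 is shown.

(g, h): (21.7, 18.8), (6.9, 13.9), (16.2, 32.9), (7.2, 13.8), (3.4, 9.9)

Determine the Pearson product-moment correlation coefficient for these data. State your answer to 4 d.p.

0.6616

n = 5, Σg = 55.4, Σh = 89.3, Σg² = 844.34, Σh² = 1917.51, Σgh = 1169.87
nΣgh − ΣgΣh = 5849.35 − 4947.22 = 902.13
nΣg² − (Σg)² = 4221.7 − 3069.16 = 1152.54; nΣh² − (Σh)² = 9587.55 − 7974.49 = 1613.06
r = 902.13 / √(1152.54 × 1613.06) = 902.13 / 1363.4941 ≈ 0.6616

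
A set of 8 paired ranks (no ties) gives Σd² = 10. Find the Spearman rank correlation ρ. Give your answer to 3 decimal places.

ρ = 1 − 6Σd² / [n(n²−1)] = 1 − 6×10 / (8×63)
  = 1 − 60/504 = 1 − 0.1190 ≈ 0.881

0.881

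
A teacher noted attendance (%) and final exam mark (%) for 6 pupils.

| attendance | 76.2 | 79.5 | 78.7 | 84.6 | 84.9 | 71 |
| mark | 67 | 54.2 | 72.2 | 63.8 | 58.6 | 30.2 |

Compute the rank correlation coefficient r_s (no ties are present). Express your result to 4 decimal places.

Rank attendance: 2, 4, 3, 5, 6, 1
Rank mark: 5, 2, 6, 4, 3, 1
d = rank(attendance) − rank(mark): -3, 2, -3, 1, 3, 0; Σd² = 32
ρ = 1 − 6Σd² / [n(n²−1)] = 1 − 6×32 / (6×35) = 1 − 192/210 ≈ 0.0857

0.0857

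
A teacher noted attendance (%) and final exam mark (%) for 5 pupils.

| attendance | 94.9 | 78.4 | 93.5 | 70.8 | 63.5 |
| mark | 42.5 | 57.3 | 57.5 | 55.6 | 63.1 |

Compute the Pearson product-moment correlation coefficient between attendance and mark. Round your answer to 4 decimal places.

-0.6999

n = 5, Σx = 401.1, Σy = 276, Σx² = 32939.71, Σy² = 15468.76, Σxy = 21845.15
nΣxy − ΣxΣy = 109225.75 − 110703.6 = -1477.85
nΣx² − (Σx)² = 164698.55 − 160881.21 = 3817.34; nΣy² − (Σy)² = 77343.8 − 76176 = 1167.8
r = -1477.85 / √(3817.34 × 1167.8) = -1477.85 / 2111.3715 ≈ -0.6999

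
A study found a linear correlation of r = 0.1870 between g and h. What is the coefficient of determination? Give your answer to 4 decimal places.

0.0350

r² = (0.1870)² = 0.0350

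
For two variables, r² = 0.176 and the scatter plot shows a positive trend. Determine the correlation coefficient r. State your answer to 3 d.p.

0.420

|r| = √0.176 = 0.420
The association is positive, so r = 0.420.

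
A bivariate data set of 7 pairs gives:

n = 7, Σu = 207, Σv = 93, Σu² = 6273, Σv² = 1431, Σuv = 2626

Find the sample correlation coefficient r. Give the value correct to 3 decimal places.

-0.721

r = (nΣuv − ΣuΣv) / √[(nΣu² − (Σu)²)(nΣv² − (Σv)²)]
Numerator: 7×2626 − 207×93 = -869
Denominator: √[(43911 − 42849)(10017 − 8649)] = √[1062 × 1368] = 1205.3282
r = -869 / 1205.3282 ≈ -0.721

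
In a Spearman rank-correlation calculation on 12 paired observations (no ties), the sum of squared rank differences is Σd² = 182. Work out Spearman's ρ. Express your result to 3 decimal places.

ρ = 1 − 6Σd² / [n(n²−1)] = 1 − 6×182 / (12×143)
  = 1 − 1092/1716 = 1 − 0.6364 ≈ 0.364

0.364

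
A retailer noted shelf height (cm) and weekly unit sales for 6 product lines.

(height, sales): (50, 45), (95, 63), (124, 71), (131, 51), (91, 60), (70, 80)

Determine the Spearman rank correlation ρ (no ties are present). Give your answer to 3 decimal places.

0.086

Rank height: 1, 4, 5, 6, 3, 2
Rank sales: 1, 4, 5, 2, 3, 6
d = rank(height) − rank(sales): 0, 0, 0, 4, 0, -4; Σd² = 32
ρ = 1 − 6Σd² / [n(n²−1)] = 1 − 6×32 / (6×35) = 1 − 192/210 ≈ 0.086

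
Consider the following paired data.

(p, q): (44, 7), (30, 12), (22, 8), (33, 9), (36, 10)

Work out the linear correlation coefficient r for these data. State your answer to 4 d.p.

-0.2741

n = 5, Σp = 165, Σq = 46, Σp² = 5705, Σq² = 438, Σpq = 1501
nΣpq − ΣpΣq = 7505 − 7590 = -85
nΣp² − (Σp)² = 28525 − 27225 = 1300; nΣq² − (Σq)² = 2190 − 2116 = 74
r = -85 / √(1300 × 74) = -85 / 310.1612 ≈ -0.2741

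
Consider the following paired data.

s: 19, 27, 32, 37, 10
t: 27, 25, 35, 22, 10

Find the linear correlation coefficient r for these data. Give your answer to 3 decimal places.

0.635

n = 5, Σs = 125, Σt = 119, Σs² = 3583, Σt² = 3163, Σst = 3222
nΣst − ΣsΣt = 16110 − 14875 = 1235
nΣs² − (Σs)² = 17915 − 15625 = 2290; nΣt² − (Σt)² = 15815 − 14161 = 1654
r = 1235 / √(2290 × 1654) = 1235 / 1946.1912 ≈ 0.635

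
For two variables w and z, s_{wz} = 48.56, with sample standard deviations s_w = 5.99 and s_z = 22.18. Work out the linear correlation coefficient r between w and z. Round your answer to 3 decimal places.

0.366

r = Cov(w,z) / (s_w · s_z) = 48.56 / (5.99 × 22.18)
  = 48.56 / 132.8582 ≈ 0.366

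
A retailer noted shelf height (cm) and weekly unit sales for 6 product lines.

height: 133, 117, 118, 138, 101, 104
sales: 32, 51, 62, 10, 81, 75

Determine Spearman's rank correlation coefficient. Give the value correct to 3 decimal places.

Rank height: 5, 3, 4, 6, 1, 2
Rank sales: 2, 3, 4, 1, 6, 5
d = rank(height) − rank(sales): 3, 0, 0, 5, -5, -3; Σd² = 68
ρ = 1 − 6Σd² / [n(n²−1)] = 1 − 6×68 / (6×35) = 1 − 408/210 ≈ -0.943

-0.943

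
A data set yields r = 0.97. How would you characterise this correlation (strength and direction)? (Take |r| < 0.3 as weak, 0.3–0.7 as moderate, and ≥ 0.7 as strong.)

r = 0.97 > 0 so the relationship is positive.
|r| = 0.97, which falls in the strong range.

strong positive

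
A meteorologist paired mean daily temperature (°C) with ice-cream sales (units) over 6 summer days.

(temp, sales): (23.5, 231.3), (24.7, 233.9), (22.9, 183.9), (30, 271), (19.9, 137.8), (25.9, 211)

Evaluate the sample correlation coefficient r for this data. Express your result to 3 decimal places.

n = 6, Σx = 146.9, Σy = 1268.9, Σx² = 3653.57, Σy² = 278978.95, Σxy = 31761.31
nΣxy − ΣxΣy = 190567.86 − 186401.41 = 4166.45
nΣx² − (Σx)² = 21921.42 − 21579.61 = 341.81; nΣy² − (Σy)² = 1673873.7 − 1610107.21 = 63766.49
r = 4166.45 / √(341.81 × 63766.49) = 4166.45 / 4668.6212 ≈ 0.892

0.892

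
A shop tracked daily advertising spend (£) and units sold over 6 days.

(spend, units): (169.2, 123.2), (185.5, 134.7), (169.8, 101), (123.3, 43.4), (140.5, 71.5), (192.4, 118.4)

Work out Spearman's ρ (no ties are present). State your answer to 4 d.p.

Rank spend: 3, 5, 4, 1, 2, 6
Rank units: 5, 6, 3, 1, 2, 4
d = rank(spend) − rank(units): -2, -1, 1, 0, 0, 2; Σd² = 10
ρ = 1 − 6Σd² / [n(n²−1)] = 1 − 6×10 / (6×35) = 1 − 60/210 ≈ 0.7143

0.7143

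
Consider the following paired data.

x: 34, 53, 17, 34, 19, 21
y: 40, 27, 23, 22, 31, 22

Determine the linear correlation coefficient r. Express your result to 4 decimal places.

n = 6, Σx = 178, Σy = 165, Σx² = 6212, Σy² = 4787, Σxy = 4981
nΣxy − ΣxΣy = 29886 − 29370 = 516
nΣx² − (Σx)² = 37272 − 31684 = 5588; nΣy² − (Σy)² = 28722 − 27225 = 1497
r = 516 / √(5588 × 1497) = 516 / 2892.2718 ≈ 0.1784

0.1784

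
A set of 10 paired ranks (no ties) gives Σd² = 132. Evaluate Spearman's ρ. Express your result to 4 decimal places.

ρ = 1 − 6Σd² / [n(n²−1)] = 1 − 6×132 / (10×99)
  = 1 − 792/990 = 1 − 0.80000 ≈ 0.2000

0.2000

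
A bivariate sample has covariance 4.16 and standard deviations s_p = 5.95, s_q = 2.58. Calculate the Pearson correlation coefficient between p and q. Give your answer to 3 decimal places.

r = Cov(p,q) / (s_p · s_q) = 4.16 / (5.95 × 2.58)
  = 4.16 / 15.3510 ≈ 0.271

0.271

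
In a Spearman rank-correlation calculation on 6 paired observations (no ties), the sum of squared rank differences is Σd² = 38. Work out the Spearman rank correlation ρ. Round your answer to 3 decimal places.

-0.086

ρ = 1 − 6Σd² / [n(n²−1)] = 1 − 6×38 / (6×35)
  = 1 − 228/210 = 1 − 1.0857 ≈ -0.086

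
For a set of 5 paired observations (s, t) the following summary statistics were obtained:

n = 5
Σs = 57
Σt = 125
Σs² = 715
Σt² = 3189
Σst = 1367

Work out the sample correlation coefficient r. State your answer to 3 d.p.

-0.898

r = (nΣst − ΣsΣt) / √[(nΣs² − (Σs)²)(nΣt² − (Σt)²)]
Numerator: 5×1367 − 57×125 = -290
Denominator: √[(3575 − 3249)(15945 − 15625)] = √[326 × 320] = 322.9861
r = -290 / 322.9861 ≈ -0.898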